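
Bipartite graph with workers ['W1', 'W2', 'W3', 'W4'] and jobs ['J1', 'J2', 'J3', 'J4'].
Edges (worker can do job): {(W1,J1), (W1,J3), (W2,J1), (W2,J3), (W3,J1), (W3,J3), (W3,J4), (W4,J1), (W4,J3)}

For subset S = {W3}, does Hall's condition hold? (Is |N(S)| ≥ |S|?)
Yes: |N(S)| = 3, |S| = 1

Subset S = {W3}
Neighbors N(S) = {J1, J3, J4}

|N(S)| = 3, |S| = 1
Hall's condition: |N(S)| ≥ |S| is satisfied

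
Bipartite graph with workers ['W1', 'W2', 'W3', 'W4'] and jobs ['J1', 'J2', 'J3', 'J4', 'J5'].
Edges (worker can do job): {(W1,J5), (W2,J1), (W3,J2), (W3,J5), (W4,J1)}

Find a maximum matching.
Matching: {(W1,J5), (W3,J2), (W4,J1)}

Maximum matching (size 3):
  W1 → J5
  W3 → J2
  W4 → J1

Each worker is assigned to at most one job, and each job to at most one worker.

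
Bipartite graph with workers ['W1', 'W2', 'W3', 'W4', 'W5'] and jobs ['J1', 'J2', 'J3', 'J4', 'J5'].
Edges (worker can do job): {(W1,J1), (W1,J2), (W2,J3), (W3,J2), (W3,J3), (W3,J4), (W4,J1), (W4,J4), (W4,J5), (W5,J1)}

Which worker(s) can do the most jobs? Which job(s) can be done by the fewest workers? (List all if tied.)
Most versatile: W3, W4 (3 jobs); Least covered: J5 (1 workers)

Worker degrees (jobs they can do): W1:2, W2:1, W3:3, W4:3, W5:1
Job degrees (workers who can do it): J1:3, J2:2, J3:2, J4:2, J5:1

Maximum worker degree is 3, achieved by: W3, W4
Minimum job degree is 1, achieved by: J5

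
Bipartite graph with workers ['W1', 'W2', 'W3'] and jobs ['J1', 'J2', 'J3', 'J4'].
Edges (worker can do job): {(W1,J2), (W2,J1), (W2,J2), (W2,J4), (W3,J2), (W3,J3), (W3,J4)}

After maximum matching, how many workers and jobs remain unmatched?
Unmatched: 0 workers, 1 jobs

Maximum matching size: 3
Workers: 3 total, 3 matched, 0 unmatched
Jobs: 4 total, 3 matched, 1 unmatched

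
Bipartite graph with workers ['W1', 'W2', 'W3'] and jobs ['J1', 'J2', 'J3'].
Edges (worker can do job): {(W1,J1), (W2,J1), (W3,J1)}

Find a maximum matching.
Matching: {(W3,J1)}

Maximum matching (size 1):
  W3 → J1

Each worker is assigned to at most one job, and each job to at most one worker.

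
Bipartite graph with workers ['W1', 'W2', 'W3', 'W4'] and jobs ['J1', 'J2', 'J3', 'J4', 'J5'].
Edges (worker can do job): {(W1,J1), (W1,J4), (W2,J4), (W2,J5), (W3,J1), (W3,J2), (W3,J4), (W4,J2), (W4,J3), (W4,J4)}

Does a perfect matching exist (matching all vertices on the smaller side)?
Yes, perfect matching exists (size 4)

Perfect matching: {(W1,J4), (W2,J5), (W3,J1), (W4,J3)}
All 4 vertices on the smaller side are matched.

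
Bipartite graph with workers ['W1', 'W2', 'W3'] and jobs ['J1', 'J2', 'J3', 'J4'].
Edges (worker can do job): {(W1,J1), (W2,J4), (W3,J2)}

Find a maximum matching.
Matching: {(W1,J1), (W2,J4), (W3,J2)}

Maximum matching (size 3):
  W1 → J1
  W2 → J4
  W3 → J2

Each worker is assigned to at most one job, and each job to at most one worker.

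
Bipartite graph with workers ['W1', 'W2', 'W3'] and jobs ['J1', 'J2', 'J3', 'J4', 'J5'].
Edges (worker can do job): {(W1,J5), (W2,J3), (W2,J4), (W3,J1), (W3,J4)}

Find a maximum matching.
Matching: {(W1,J5), (W2,J3), (W3,J1)}

Maximum matching (size 3):
  W1 → J5
  W2 → J3
  W3 → J1

Each worker is assigned to at most one job, and each job to at most one worker.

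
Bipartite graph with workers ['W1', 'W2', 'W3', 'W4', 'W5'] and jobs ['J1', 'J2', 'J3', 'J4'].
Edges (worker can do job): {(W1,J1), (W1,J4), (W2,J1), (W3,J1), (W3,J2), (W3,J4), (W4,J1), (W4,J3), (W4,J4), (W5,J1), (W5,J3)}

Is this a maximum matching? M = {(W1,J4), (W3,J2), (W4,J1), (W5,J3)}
Yes, size 4 is maximum

Proposed matching has size 4.
Maximum matching size for this graph: 4.

This is a maximum matching.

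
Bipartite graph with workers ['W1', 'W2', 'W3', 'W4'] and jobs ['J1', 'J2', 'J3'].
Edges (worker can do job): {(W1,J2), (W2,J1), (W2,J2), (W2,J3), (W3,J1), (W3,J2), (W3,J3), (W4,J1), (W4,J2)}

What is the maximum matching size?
Maximum matching size = 3

Maximum matching: {(W1,J2), (W3,J3), (W4,J1)}
Size: 3

This assigns 3 workers to 3 distinct jobs.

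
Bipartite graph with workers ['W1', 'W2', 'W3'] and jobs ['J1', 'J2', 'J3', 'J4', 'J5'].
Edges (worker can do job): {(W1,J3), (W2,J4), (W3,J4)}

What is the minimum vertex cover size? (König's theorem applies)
Minimum vertex cover size = 2

By König's theorem: in bipartite graphs,
min vertex cover = max matching = 2

Maximum matching has size 2, so minimum vertex cover also has size 2.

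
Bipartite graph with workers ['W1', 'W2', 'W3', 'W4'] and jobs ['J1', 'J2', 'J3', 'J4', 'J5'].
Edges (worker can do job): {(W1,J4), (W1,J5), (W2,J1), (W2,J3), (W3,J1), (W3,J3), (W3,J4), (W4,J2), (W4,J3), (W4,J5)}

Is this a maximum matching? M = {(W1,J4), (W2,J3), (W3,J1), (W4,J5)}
Yes, size 4 is maximum

Proposed matching has size 4.
Maximum matching size for this graph: 4.

This is a maximum matching.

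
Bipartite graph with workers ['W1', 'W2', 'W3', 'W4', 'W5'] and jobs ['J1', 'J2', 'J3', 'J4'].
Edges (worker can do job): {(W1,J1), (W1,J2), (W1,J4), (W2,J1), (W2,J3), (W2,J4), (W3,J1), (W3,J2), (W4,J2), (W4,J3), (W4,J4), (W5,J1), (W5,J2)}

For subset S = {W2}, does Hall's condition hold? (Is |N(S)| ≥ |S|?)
Yes: |N(S)| = 3, |S| = 1

Subset S = {W2}
Neighbors N(S) = {J1, J3, J4}

|N(S)| = 3, |S| = 1
Hall's condition: |N(S)| ≥ |S| is satisfied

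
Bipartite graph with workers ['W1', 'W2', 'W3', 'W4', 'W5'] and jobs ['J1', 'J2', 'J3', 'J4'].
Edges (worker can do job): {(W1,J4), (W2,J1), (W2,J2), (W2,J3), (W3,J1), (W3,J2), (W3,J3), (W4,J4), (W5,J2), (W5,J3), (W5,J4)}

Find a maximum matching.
Matching: {(W2,J1), (W3,J3), (W4,J4), (W5,J2)}

Maximum matching (size 4):
  W2 → J1
  W3 → J3
  W4 → J4
  W5 → J2

Each worker is assigned to at most one job, and each job to at most one worker.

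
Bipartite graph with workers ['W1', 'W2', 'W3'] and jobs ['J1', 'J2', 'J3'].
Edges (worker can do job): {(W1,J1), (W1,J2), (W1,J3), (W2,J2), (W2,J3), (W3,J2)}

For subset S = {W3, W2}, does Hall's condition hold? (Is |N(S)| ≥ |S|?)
Yes: |N(S)| = 2, |S| = 2

Subset S = {W3, W2}
Neighbors N(S) = {J2, J3}

|N(S)| = 2, |S| = 2
Hall's condition: |N(S)| ≥ |S| is satisfied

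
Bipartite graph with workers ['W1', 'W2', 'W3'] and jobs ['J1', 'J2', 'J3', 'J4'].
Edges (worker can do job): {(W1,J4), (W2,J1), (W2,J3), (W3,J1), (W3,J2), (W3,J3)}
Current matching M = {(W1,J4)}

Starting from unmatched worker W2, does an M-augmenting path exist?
Yes: W2 → J1

An M-augmenting path alternates non-matching / matching edges, starting and ending at unmatched vertices.
Path: W2 → J1
(J1 is unmatched in M, so the path is augmenting.)
Flipping edges along this path would increase |M| from 1 to 2.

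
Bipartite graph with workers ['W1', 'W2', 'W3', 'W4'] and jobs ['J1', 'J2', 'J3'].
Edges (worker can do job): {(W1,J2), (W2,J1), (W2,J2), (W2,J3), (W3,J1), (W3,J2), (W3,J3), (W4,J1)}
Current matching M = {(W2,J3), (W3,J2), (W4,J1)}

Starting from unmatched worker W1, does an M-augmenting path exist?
No augmenting path from W1

Alternating search from W1 reaches jobs: {J1, J2, J3}.
Every reachable job is already matched in M, and following those matched edges back to workers exposes no further unvisited jobs.
No M-augmenting path from W1 exists.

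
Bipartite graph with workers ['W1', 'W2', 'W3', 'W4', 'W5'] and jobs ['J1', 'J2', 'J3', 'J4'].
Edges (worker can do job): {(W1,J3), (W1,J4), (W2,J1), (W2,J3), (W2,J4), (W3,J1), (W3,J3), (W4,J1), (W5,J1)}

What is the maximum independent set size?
Maximum independent set = 6

By König's theorem:
- Min vertex cover = Max matching = 3
- Max independent set = Total vertices - Min vertex cover
- Max independent set = 9 - 3 = 6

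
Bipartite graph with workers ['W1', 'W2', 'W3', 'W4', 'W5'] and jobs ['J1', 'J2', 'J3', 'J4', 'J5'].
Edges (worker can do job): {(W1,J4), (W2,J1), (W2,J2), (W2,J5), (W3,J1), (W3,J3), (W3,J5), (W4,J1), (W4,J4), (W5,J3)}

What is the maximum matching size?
Maximum matching size = 5

Maximum matching: {(W1,J4), (W2,J2), (W3,J5), (W4,J1), (W5,J3)}
Size: 5

This assigns 5 workers to 5 distinct jobs.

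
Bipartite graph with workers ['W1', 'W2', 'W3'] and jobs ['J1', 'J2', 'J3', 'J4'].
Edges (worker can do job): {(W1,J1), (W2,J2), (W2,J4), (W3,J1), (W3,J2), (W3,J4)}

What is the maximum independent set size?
Maximum independent set = 4

By König's theorem:
- Min vertex cover = Max matching = 3
- Max independent set = Total vertices - Min vertex cover
- Max independent set = 7 - 3 = 4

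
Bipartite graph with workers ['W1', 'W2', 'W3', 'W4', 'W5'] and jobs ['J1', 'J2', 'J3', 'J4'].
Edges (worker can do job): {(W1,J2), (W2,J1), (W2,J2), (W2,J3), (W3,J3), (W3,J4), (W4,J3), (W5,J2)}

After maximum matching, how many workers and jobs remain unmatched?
Unmatched: 1 workers, 0 jobs

Maximum matching size: 4
Workers: 5 total, 4 matched, 1 unmatched
Jobs: 4 total, 4 matched, 0 unmatched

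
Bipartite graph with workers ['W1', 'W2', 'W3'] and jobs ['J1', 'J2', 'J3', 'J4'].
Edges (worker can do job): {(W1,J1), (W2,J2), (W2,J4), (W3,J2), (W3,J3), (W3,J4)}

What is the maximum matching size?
Maximum matching size = 3

Maximum matching: {(W1,J1), (W2,J2), (W3,J4)}
Size: 3

This assigns 3 workers to 3 distinct jobs.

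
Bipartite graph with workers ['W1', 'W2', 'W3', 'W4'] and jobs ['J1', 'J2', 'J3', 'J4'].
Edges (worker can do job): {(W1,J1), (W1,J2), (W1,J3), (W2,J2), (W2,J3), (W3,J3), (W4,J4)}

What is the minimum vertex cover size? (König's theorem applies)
Minimum vertex cover size = 4

By König's theorem: in bipartite graphs,
min vertex cover = max matching = 4

Maximum matching has size 4, so minimum vertex cover also has size 4.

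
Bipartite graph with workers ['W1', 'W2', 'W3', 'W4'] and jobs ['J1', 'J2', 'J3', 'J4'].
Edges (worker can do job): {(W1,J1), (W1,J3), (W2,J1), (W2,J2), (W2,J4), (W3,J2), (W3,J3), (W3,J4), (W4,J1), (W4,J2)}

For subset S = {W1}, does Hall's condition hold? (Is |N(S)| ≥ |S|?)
Yes: |N(S)| = 2, |S| = 1

Subset S = {W1}
Neighbors N(S) = {J1, J3}

|N(S)| = 2, |S| = 1
Hall's condition: |N(S)| ≥ |S| is satisfied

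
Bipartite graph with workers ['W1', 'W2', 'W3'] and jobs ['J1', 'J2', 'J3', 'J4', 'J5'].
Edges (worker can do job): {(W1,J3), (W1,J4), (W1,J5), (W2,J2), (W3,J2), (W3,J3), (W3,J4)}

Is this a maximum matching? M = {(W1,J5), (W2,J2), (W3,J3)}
Yes, size 3 is maximum

Proposed matching has size 3.
Maximum matching size for this graph: 3.

This is a maximum matching.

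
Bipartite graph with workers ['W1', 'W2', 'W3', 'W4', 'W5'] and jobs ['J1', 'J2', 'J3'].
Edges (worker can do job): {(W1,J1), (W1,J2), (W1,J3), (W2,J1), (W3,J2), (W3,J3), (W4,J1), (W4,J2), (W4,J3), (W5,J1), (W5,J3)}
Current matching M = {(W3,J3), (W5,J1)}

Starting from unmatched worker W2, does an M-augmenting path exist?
Yes: W2 → J1 → W5 → J3 → W3 → J2

An M-augmenting path alternates non-matching / matching edges, starting and ending at unmatched vertices.
Path: W2 → J1 → W5 → J3 → W3 → J2
(J2 is unmatched in M, so the path is augmenting.)
Flipping edges along this path would increase |M| from 2 to 3.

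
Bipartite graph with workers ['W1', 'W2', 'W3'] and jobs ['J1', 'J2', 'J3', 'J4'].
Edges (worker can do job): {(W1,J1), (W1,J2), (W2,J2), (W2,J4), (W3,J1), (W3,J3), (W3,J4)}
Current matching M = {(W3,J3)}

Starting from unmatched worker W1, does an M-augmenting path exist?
Yes: W1 → J1

An M-augmenting path alternates non-matching / matching edges, starting and ending at unmatched vertices.
Path: W1 → J1
(J1 is unmatched in M, so the path is augmenting.)
Flipping edges along this path would increase |M| from 1 to 2.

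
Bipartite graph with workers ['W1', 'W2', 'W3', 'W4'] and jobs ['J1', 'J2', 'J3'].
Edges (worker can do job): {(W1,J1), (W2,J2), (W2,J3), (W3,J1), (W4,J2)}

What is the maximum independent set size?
Maximum independent set = 4

By König's theorem:
- Min vertex cover = Max matching = 3
- Max independent set = Total vertices - Min vertex cover
- Max independent set = 7 - 3 = 4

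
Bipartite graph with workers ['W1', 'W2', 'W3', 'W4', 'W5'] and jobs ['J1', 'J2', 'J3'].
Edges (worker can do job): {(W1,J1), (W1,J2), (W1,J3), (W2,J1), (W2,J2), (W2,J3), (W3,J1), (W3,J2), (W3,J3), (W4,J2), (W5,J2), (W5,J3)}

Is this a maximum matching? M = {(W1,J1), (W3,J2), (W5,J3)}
Yes, size 3 is maximum

Proposed matching has size 3.
Maximum matching size for this graph: 3.

This is a maximum matching.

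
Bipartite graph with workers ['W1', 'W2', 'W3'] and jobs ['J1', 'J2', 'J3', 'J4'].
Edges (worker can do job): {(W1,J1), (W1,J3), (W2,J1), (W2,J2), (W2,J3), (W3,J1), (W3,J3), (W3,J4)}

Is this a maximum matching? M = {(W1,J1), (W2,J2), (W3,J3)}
Yes, size 3 is maximum

Proposed matching has size 3.
Maximum matching size for this graph: 3.

This is a maximum matching.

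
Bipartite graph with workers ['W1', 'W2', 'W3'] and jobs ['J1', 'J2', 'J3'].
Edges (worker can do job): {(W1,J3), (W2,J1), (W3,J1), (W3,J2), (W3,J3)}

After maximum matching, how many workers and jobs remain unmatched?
Unmatched: 0 workers, 0 jobs

Maximum matching size: 3
Workers: 3 total, 3 matched, 0 unmatched
Jobs: 3 total, 3 matched, 0 unmatched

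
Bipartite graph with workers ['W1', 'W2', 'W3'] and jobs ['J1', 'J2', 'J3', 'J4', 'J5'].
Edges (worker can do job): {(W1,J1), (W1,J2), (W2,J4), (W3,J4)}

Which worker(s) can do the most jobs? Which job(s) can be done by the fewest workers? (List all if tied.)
Most versatile: W1 (2 jobs); Least covered: J3, J5 (0 workers)

Worker degrees (jobs they can do): W1:2, W2:1, W3:1
Job degrees (workers who can do it): J1:1, J2:1, J3:0, J4:2, J5:0

Maximum worker degree is 2, achieved by: W1
Minimum job degree is 0, achieved by: J3, J5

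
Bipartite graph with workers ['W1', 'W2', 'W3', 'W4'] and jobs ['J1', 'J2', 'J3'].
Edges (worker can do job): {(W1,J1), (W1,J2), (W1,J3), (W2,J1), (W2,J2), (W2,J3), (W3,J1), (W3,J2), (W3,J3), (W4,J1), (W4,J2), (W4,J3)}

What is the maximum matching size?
Maximum matching size = 3

Maximum matching: {(W1,J2), (W3,J1), (W4,J3)}
Size: 3

This assigns 3 workers to 3 distinct jobs.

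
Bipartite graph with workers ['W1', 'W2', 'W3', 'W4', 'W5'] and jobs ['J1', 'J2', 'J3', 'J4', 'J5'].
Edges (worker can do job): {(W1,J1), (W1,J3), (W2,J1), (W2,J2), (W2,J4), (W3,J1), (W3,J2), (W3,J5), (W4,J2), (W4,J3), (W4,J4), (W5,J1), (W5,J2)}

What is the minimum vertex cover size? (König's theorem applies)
Minimum vertex cover size = 5

By König's theorem: in bipartite graphs,
min vertex cover = max matching = 5

Maximum matching has size 5, so minimum vertex cover also has size 5.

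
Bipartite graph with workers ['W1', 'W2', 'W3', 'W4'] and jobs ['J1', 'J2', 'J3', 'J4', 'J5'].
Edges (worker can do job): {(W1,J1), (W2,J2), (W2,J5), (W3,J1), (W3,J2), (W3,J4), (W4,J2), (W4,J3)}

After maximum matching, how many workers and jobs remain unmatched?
Unmatched: 0 workers, 1 jobs

Maximum matching size: 4
Workers: 4 total, 4 matched, 0 unmatched
Jobs: 5 total, 4 matched, 1 unmatched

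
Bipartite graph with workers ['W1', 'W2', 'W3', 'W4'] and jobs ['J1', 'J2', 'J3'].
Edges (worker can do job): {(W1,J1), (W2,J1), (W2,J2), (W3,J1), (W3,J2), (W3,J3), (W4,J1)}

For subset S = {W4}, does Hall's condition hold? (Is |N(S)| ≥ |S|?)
Yes: |N(S)| = 1, |S| = 1

Subset S = {W4}
Neighbors N(S) = {J1}

|N(S)| = 1, |S| = 1
Hall's condition: |N(S)| ≥ |S| is satisfied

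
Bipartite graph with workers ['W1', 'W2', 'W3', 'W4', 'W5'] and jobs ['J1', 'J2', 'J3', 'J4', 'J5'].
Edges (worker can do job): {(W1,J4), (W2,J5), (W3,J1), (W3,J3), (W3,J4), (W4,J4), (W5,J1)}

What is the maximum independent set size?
Maximum independent set = 6

By König's theorem:
- Min vertex cover = Max matching = 4
- Max independent set = Total vertices - Min vertex cover
- Max independent set = 10 - 4 = 6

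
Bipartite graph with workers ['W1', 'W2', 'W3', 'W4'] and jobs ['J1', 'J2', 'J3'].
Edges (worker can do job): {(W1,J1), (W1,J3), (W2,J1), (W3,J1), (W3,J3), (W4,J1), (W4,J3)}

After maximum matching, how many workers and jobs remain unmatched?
Unmatched: 2 workers, 1 jobs

Maximum matching size: 2
Workers: 4 total, 2 matched, 2 unmatched
Jobs: 3 total, 2 matched, 1 unmatched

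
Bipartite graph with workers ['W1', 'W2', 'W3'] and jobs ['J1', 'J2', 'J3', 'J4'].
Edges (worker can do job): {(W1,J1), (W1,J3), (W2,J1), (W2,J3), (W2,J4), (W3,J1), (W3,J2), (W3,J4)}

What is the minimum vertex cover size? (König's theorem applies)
Minimum vertex cover size = 3

By König's theorem: in bipartite graphs,
min vertex cover = max matching = 3

Maximum matching has size 3, so minimum vertex cover also has size 3.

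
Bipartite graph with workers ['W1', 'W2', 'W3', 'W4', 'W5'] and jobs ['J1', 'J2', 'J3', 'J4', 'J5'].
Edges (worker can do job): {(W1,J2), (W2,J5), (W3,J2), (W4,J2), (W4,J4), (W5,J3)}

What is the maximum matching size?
Maximum matching size = 4

Maximum matching: {(W2,J5), (W3,J2), (W4,J4), (W5,J3)}
Size: 4

This assigns 4 workers to 4 distinct jobs.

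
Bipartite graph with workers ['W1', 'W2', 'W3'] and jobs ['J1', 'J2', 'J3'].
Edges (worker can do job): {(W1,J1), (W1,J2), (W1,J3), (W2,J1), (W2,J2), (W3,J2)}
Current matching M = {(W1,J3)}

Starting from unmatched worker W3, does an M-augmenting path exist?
Yes: W3 → J2

An M-augmenting path alternates non-matching / matching edges, starting and ending at unmatched vertices.
Path: W3 → J2
(J2 is unmatched in M, so the path is augmenting.)
Flipping edges along this path would increase |M| from 1 to 2.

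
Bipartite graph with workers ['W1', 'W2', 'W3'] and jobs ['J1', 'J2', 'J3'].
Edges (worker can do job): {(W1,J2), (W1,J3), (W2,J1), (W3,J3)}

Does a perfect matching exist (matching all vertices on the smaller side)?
Yes, perfect matching exists (size 3)

Perfect matching: {(W1,J2), (W2,J1), (W3,J3)}
All 3 vertices on the smaller side are matched.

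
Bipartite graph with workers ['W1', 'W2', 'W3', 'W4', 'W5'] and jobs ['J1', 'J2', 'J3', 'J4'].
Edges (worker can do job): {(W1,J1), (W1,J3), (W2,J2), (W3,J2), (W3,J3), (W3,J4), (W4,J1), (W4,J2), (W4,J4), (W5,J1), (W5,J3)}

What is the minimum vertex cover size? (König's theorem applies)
Minimum vertex cover size = 4

By König's theorem: in bipartite graphs,
min vertex cover = max matching = 4

Maximum matching has size 4, so minimum vertex cover also has size 4.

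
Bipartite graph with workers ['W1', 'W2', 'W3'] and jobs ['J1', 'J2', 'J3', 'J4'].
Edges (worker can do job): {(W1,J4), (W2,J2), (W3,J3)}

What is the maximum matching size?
Maximum matching size = 3

Maximum matching: {(W1,J4), (W2,J2), (W3,J3)}
Size: 3

This assigns 3 workers to 3 distinct jobs.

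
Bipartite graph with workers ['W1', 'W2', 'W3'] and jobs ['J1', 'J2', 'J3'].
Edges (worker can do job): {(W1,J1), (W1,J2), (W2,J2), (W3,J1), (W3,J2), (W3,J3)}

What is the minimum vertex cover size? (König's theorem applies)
Minimum vertex cover size = 3

By König's theorem: in bipartite graphs,
min vertex cover = max matching = 3

Maximum matching has size 3, so minimum vertex cover also has size 3.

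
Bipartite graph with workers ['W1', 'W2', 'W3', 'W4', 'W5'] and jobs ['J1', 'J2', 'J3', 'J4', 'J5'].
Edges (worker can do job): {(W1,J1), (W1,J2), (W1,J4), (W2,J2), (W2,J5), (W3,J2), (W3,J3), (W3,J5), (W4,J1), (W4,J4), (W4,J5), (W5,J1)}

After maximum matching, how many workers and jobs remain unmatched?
Unmatched: 0 workers, 0 jobs

Maximum matching size: 5
Workers: 5 total, 5 matched, 0 unmatched
Jobs: 5 total, 5 matched, 0 unmatched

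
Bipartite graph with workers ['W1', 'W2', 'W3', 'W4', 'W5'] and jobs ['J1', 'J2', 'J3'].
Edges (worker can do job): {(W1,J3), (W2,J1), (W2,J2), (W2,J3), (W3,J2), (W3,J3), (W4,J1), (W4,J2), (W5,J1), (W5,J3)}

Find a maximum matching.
Matching: {(W3,J3), (W4,J2), (W5,J1)}

Maximum matching (size 3):
  W3 → J3
  W4 → J2
  W5 → J1

Each worker is assigned to at most one job, and each job to at most one worker.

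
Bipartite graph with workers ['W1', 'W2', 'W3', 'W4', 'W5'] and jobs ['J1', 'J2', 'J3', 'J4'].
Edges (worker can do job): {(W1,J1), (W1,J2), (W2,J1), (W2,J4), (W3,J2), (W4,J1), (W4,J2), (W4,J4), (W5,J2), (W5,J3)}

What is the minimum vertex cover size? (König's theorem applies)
Minimum vertex cover size = 4

By König's theorem: in bipartite graphs,
min vertex cover = max matching = 4

Maximum matching has size 4, so minimum vertex cover also has size 4.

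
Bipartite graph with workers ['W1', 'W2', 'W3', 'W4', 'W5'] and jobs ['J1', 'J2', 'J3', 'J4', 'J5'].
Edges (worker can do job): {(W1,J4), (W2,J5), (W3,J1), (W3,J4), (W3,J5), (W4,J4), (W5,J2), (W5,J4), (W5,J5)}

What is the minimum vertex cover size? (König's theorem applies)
Minimum vertex cover size = 4

By König's theorem: in bipartite graphs,
min vertex cover = max matching = 4

Maximum matching has size 4, so minimum vertex cover also has size 4.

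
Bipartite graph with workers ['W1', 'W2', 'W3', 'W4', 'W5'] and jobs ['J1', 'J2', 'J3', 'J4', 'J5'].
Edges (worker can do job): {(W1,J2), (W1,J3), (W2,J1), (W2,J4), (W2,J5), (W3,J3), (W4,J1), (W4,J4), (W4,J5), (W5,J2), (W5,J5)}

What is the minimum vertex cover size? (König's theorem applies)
Minimum vertex cover size = 5

By König's theorem: in bipartite graphs,
min vertex cover = max matching = 5

Maximum matching has size 5, so minimum vertex cover also has size 5.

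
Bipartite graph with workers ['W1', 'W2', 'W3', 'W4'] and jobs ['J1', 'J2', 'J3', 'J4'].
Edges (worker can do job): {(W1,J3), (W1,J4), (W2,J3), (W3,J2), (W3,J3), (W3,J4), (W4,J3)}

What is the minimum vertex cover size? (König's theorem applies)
Minimum vertex cover size = 3

By König's theorem: in bipartite graphs,
min vertex cover = max matching = 3

Maximum matching has size 3, so minimum vertex cover also has size 3.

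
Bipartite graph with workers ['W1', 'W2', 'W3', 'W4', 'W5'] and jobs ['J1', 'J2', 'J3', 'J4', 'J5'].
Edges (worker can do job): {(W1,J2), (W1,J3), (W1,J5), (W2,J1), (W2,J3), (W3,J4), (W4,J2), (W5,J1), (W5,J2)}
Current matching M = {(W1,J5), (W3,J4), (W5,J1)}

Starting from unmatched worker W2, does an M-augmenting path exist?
Yes: W2 → J1 → W5 → J2

An M-augmenting path alternates non-matching / matching edges, starting and ending at unmatched vertices.
Path: W2 → J1 → W5 → J2
(J2 is unmatched in M, so the path is augmenting.)
Flipping edges along this path would increase |M| from 3 to 4.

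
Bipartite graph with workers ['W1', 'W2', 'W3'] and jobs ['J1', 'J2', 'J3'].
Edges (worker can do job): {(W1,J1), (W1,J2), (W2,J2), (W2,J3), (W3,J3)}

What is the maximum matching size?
Maximum matching size = 3

Maximum matching: {(W1,J1), (W2,J2), (W3,J3)}
Size: 3

This assigns 3 workers to 3 distinct jobs.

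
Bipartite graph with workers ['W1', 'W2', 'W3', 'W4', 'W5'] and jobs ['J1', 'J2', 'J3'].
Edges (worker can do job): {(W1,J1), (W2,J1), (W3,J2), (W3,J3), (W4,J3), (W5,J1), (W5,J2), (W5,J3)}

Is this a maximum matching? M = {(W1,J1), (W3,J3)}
No, size 2 is not maximum

Proposed matching has size 2.
Maximum matching size for this graph: 3.

This is NOT maximum - can be improved to size 3.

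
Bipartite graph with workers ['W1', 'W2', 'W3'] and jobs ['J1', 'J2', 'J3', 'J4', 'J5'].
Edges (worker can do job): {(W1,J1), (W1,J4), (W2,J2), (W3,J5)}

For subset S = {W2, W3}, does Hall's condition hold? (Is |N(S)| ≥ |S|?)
Yes: |N(S)| = 2, |S| = 2

Subset S = {W2, W3}
Neighbors N(S) = {J2, J5}

|N(S)| = 2, |S| = 2
Hall's condition: |N(S)| ≥ |S| is satisfied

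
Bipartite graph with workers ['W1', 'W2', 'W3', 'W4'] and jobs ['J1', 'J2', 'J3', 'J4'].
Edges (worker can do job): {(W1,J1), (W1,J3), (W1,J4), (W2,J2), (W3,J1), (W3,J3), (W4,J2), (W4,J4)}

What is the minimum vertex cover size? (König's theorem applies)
Minimum vertex cover size = 4

By König's theorem: in bipartite graphs,
min vertex cover = max matching = 4

Maximum matching has size 4, so minimum vertex cover also has size 4.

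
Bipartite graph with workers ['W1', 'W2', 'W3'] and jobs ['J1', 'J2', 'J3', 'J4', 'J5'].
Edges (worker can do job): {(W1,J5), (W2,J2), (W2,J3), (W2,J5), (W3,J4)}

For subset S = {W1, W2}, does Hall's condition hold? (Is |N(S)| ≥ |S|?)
Yes: |N(S)| = 3, |S| = 2

Subset S = {W1, W2}
Neighbors N(S) = {J2, J3, J5}

|N(S)| = 3, |S| = 2
Hall's condition: |N(S)| ≥ |S| is satisfied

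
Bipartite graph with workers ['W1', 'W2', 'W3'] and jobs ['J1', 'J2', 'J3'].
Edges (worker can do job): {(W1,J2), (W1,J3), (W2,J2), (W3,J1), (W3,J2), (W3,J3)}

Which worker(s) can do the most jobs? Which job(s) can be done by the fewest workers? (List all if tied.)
Most versatile: W3 (3 jobs); Least covered: J1 (1 workers)

Worker degrees (jobs they can do): W1:2, W2:1, W3:3
Job degrees (workers who can do it): J1:1, J2:3, J3:2

Maximum worker degree is 3, achieved by: W3
Minimum job degree is 1, achieved by: J1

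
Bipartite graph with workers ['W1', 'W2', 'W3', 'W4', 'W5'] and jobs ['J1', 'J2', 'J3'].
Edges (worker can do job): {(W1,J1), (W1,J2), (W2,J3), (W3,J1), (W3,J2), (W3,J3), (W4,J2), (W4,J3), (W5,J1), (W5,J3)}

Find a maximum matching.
Matching: {(W3,J1), (W4,J2), (W5,J3)}

Maximum matching (size 3):
  W3 → J1
  W4 → J2
  W5 → J3

Each worker is assigned to at most one job, and each job to at most one worker.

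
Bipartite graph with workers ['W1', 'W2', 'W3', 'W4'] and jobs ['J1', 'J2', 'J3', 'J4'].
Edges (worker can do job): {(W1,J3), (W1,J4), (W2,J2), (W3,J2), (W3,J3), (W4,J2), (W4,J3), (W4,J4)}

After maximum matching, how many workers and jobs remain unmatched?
Unmatched: 1 workers, 1 jobs

Maximum matching size: 3
Workers: 4 total, 3 matched, 1 unmatched
Jobs: 4 total, 3 matched, 1 unmatched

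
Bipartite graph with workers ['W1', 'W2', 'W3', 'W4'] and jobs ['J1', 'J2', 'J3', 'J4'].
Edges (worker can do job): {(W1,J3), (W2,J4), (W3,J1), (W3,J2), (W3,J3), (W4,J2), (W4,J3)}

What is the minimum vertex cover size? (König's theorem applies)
Minimum vertex cover size = 4

By König's theorem: in bipartite graphs,
min vertex cover = max matching = 4

Maximum matching has size 4, so minimum vertex cover also has size 4.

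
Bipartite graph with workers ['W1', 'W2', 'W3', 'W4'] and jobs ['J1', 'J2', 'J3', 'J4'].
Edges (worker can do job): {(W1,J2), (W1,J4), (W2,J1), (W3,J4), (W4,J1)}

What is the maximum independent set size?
Maximum independent set = 5

By König's theorem:
- Min vertex cover = Max matching = 3
- Max independent set = Total vertices - Min vertex cover
- Max independent set = 8 - 3 = 5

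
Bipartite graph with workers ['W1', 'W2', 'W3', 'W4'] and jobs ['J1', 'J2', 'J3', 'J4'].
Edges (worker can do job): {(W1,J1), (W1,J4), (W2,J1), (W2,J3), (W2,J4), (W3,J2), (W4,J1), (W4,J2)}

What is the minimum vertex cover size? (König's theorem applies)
Minimum vertex cover size = 4

By König's theorem: in bipartite graphs,
min vertex cover = max matching = 4

Maximum matching has size 4, so minimum vertex cover also has size 4.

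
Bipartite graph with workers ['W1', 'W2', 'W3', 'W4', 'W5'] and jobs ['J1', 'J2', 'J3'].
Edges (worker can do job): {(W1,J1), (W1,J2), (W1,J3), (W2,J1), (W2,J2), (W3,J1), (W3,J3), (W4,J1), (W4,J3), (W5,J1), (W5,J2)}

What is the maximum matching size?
Maximum matching size = 3

Maximum matching: {(W3,J3), (W4,J1), (W5,J2)}
Size: 3

This assigns 3 workers to 3 distinct jobs.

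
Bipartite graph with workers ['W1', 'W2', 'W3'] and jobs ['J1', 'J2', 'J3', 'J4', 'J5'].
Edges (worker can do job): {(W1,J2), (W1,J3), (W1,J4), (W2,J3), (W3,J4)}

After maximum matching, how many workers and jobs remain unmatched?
Unmatched: 0 workers, 2 jobs

Maximum matching size: 3
Workers: 3 total, 3 matched, 0 unmatched
Jobs: 5 total, 3 matched, 2 unmatched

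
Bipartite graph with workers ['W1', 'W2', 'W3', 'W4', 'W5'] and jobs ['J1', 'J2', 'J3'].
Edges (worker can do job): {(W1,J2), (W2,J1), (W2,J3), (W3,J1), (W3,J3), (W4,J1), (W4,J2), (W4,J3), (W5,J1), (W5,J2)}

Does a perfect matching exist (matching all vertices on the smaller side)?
Yes, perfect matching exists (size 3)

Perfect matching: {(W3,J1), (W4,J3), (W5,J2)}
All 3 vertices on the smaller side are matched.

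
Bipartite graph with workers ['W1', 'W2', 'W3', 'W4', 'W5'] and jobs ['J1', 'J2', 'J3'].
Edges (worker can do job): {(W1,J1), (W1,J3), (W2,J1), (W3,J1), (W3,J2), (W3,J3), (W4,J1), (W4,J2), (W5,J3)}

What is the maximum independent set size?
Maximum independent set = 5

By König's theorem:
- Min vertex cover = Max matching = 3
- Max independent set = Total vertices - Min vertex cover
- Max independent set = 8 - 3 = 5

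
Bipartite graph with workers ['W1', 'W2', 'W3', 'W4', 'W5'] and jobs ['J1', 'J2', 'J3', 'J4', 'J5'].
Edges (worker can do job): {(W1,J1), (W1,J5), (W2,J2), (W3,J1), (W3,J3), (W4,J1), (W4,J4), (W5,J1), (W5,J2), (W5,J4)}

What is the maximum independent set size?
Maximum independent set = 5

By König's theorem:
- Min vertex cover = Max matching = 5
- Max independent set = Total vertices - Min vertex cover
- Max independent set = 10 - 5 = 5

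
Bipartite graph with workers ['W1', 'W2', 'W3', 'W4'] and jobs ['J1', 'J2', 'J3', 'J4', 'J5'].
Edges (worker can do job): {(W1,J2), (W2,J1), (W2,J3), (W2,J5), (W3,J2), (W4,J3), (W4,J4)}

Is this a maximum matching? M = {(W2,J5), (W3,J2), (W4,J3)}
Yes, size 3 is maximum

Proposed matching has size 3.
Maximum matching size for this graph: 3.

This is a maximum matching.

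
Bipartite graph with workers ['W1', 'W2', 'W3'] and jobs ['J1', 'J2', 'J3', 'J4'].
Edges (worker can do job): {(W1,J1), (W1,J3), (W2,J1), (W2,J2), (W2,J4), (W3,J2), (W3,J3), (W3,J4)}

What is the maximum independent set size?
Maximum independent set = 4

By König's theorem:
- Min vertex cover = Max matching = 3
- Max independent set = Total vertices - Min vertex cover
- Max independent set = 7 - 3 = 4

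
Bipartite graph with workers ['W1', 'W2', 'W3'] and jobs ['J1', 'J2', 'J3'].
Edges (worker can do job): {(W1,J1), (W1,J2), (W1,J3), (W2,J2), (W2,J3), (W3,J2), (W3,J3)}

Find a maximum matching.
Matching: {(W1,J1), (W2,J3), (W3,J2)}

Maximum matching (size 3):
  W1 → J1
  W2 → J3
  W3 → J2

Each worker is assigned to at most one job, and each job to at most one worker.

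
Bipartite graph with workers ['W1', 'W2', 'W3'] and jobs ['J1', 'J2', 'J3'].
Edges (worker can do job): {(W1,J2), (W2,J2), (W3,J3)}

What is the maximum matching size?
Maximum matching size = 2

Maximum matching: {(W1,J2), (W3,J3)}
Size: 2

This assigns 2 workers to 2 distinct jobs.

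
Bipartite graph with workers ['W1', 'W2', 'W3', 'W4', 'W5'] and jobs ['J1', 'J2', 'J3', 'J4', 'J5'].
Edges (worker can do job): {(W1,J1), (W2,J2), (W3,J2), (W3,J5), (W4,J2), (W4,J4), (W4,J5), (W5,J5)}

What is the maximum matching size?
Maximum matching size = 4

Maximum matching: {(W1,J1), (W2,J2), (W3,J5), (W4,J4)}
Size: 4

This assigns 4 workers to 4 distinct jobs.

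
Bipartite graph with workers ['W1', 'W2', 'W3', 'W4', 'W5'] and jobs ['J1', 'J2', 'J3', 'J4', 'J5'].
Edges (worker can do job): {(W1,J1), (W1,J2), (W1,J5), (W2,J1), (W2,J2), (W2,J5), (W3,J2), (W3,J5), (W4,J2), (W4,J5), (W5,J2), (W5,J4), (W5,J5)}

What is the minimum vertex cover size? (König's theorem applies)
Minimum vertex cover size = 4

By König's theorem: in bipartite graphs,
min vertex cover = max matching = 4

Maximum matching has size 4, so minimum vertex cover also has size 4.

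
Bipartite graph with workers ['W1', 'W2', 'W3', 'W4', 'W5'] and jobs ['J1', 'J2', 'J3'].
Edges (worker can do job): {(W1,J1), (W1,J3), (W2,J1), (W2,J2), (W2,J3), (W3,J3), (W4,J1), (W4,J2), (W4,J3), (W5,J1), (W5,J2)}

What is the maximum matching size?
Maximum matching size = 3

Maximum matching: {(W3,J3), (W4,J1), (W5,J2)}
Size: 3

This assigns 3 workers to 3 distinct jobs.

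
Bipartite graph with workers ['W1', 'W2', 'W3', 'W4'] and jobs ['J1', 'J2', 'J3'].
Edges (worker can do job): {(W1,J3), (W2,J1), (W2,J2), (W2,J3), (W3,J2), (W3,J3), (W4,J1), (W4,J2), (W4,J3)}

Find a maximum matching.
Matching: {(W2,J2), (W3,J3), (W4,J1)}

Maximum matching (size 3):
  W2 → J2
  W3 → J3
  W4 → J1

Each worker is assigned to at most one job, and each job to at most one worker.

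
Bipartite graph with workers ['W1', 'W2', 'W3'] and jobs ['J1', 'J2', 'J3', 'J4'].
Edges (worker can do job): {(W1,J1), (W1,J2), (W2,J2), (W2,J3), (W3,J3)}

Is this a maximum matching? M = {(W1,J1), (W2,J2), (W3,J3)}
Yes, size 3 is maximum

Proposed matching has size 3.
Maximum matching size for this graph: 3.

This is a maximum matching.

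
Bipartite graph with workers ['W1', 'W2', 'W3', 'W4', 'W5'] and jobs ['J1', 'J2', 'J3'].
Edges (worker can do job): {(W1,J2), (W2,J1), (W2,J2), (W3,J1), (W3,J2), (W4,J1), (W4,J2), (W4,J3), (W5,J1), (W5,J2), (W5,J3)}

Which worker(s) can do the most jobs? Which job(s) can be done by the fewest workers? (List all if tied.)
Most versatile: W4, W5 (3 jobs); Least covered: J3 (2 workers)

Worker degrees (jobs they can do): W1:1, W2:2, W3:2, W4:3, W5:3
Job degrees (workers who can do it): J1:4, J2:5, J3:2

Maximum worker degree is 3, achieved by: W4, W5
Minimum job degree is 2, achieved by: J3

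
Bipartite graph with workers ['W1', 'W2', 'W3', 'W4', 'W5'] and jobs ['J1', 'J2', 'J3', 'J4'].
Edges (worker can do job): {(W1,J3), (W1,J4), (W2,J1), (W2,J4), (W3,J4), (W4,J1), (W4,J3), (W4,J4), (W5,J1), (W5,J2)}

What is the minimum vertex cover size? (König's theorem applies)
Minimum vertex cover size = 4

By König's theorem: in bipartite graphs,
min vertex cover = max matching = 4

Maximum matching has size 4, so minimum vertex cover also has size 4.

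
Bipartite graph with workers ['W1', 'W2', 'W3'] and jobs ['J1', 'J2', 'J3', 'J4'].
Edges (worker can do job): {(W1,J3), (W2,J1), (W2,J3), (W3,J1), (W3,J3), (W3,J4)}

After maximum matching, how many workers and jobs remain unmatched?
Unmatched: 0 workers, 1 jobs

Maximum matching size: 3
Workers: 3 total, 3 matched, 0 unmatched
Jobs: 4 total, 3 matched, 1 unmatched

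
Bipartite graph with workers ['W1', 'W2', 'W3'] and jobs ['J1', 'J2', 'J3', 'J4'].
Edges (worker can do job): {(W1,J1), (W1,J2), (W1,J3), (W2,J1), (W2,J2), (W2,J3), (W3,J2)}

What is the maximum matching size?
Maximum matching size = 3

Maximum matching: {(W1,J1), (W2,J3), (W3,J2)}
Size: 3

This assigns 3 workers to 3 distinct jobs.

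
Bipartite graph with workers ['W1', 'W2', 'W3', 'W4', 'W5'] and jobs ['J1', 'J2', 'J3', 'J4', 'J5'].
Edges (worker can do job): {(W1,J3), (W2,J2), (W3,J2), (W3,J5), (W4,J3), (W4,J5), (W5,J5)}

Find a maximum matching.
Matching: {(W2,J2), (W3,J5), (W4,J3)}

Maximum matching (size 3):
  W2 → J2
  W3 → J5
  W4 → J3

Each worker is assigned to at most one job, and each job to at most one worker.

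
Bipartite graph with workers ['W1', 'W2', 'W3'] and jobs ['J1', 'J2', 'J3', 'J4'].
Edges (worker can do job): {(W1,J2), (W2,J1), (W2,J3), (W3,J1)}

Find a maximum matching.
Matching: {(W1,J2), (W2,J3), (W3,J1)}

Maximum matching (size 3):
  W1 → J2
  W2 → J3
  W3 → J1

Each worker is assigned to at most one job, and each job to at most one worker.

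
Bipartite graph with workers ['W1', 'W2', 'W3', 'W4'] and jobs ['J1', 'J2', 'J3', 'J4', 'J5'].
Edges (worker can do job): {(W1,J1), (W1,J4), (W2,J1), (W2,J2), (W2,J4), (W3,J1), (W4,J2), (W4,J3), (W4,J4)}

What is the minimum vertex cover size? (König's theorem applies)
Minimum vertex cover size = 4

By König's theorem: in bipartite graphs,
min vertex cover = max matching = 4

Maximum matching has size 4, so minimum vertex cover also has size 4.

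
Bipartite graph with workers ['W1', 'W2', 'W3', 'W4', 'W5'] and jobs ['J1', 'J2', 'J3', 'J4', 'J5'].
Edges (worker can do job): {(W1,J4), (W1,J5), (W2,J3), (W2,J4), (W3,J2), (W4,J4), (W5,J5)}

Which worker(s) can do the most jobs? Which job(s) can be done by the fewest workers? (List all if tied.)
Most versatile: W1, W2 (2 jobs); Least covered: J1 (0 workers)

Worker degrees (jobs they can do): W1:2, W2:2, W3:1, W4:1, W5:1
Job degrees (workers who can do it): J1:0, J2:1, J3:1, J4:3, J5:2

Maximum worker degree is 2, achieved by: W1, W2
Minimum job degree is 0, achieved by: J1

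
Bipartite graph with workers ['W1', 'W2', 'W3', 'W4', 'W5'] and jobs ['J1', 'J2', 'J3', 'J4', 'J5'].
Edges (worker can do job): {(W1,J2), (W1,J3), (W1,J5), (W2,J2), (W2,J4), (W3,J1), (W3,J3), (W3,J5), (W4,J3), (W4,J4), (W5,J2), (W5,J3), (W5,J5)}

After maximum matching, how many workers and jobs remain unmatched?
Unmatched: 0 workers, 0 jobs

Maximum matching size: 5
Workers: 5 total, 5 matched, 0 unmatched
Jobs: 5 total, 5 matched, 0 unmatched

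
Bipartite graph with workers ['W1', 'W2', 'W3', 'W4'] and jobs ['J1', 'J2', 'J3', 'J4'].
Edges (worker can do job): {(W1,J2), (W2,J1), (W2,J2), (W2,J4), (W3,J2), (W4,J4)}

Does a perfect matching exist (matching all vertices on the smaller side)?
No, maximum matching has size 3 < 4

Maximum matching has size 3, need 4 for perfect matching.
Unmatched workers: ['W1']
Unmatched jobs: ['J3']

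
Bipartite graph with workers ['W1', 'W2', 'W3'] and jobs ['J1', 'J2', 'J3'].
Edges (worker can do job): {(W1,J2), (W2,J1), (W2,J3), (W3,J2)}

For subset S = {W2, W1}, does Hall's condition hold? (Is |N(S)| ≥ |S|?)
Yes: |N(S)| = 3, |S| = 2

Subset S = {W2, W1}
Neighbors N(S) = {J1, J2, J3}

|N(S)| = 3, |S| = 2
Hall's condition: |N(S)| ≥ |S| is satisfied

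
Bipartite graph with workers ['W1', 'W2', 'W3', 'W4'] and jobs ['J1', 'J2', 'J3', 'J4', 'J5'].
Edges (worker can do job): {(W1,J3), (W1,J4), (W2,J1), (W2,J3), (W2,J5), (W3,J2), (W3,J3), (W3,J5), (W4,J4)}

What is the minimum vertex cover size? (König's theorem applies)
Minimum vertex cover size = 4

By König's theorem: in bipartite graphs,
min vertex cover = max matching = 4

Maximum matching has size 4, so minimum vertex cover also has size 4.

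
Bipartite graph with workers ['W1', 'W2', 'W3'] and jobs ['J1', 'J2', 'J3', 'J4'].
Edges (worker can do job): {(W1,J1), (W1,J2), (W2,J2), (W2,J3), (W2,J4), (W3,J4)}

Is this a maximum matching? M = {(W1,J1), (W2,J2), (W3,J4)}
Yes, size 3 is maximum

Proposed matching has size 3.
Maximum matching size for this graph: 3.

This is a maximum matching.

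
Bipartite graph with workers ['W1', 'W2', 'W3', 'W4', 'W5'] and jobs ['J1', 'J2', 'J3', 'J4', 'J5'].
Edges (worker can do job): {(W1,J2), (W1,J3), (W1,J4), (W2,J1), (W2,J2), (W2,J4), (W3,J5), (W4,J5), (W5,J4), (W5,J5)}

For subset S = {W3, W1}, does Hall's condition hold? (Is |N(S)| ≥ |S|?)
Yes: |N(S)| = 4, |S| = 2

Subset S = {W3, W1}
Neighbors N(S) = {J2, J3, J4, J5}

|N(S)| = 4, |S| = 2
Hall's condition: |N(S)| ≥ |S| is satisfied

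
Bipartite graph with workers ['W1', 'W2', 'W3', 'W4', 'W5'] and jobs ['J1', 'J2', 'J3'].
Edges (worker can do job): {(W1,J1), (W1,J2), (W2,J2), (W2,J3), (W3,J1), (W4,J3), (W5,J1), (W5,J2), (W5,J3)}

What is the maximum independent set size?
Maximum independent set = 5

By König's theorem:
- Min vertex cover = Max matching = 3
- Max independent set = Total vertices - Min vertex cover
- Max independent set = 8 - 3 = 5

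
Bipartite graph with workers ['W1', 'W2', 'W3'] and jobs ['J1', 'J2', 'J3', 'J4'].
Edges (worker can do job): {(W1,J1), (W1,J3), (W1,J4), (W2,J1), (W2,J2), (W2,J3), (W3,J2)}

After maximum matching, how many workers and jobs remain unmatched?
Unmatched: 0 workers, 1 jobs

Maximum matching size: 3
Workers: 3 total, 3 matched, 0 unmatched
Jobs: 4 total, 3 matched, 1 unmatched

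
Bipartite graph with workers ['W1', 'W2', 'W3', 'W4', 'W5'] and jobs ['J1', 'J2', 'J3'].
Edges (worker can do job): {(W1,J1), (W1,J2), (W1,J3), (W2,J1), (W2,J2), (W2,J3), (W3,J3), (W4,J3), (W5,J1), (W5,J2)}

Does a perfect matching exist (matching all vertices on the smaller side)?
Yes, perfect matching exists (size 3)

Perfect matching: {(W1,J1), (W3,J3), (W5,J2)}
All 3 vertices on the smaller side are matched.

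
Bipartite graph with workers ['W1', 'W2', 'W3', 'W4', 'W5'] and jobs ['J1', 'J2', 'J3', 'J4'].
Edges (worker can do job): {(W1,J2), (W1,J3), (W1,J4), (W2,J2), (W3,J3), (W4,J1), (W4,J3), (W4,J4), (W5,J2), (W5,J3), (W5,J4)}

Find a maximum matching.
Matching: {(W1,J2), (W3,J3), (W4,J1), (W5,J4)}

Maximum matching (size 4):
  W1 → J2
  W3 → J3
  W4 → J1
  W5 → J4

Each worker is assigned to at most one job, and each job to at most one worker.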